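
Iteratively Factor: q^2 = (q)*(q)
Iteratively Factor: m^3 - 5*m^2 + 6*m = (m - 3)*(m^2 - 2*m) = m*(m - 3)*(m - 2)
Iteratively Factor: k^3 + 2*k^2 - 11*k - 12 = (k - 3)*(k^2 + 5*k + 4) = (k - 3)*(k + 1)*(k + 4)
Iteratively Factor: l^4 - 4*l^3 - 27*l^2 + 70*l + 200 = (l - 5)*(l^3 + l^2 - 22*l - 40) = (l - 5)^2*(l^2 + 6*l + 8) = (l - 5)^2*(l + 4)*(l + 2)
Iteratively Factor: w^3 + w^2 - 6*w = (w - 2)*(w^2 + 3*w) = w*(w - 2)*(w + 3)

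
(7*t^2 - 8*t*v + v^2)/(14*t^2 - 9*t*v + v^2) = (t - v)/(2*t - v)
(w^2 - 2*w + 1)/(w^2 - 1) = (w - 1)/(w + 1)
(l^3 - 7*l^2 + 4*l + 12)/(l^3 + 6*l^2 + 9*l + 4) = (l^2 - 8*l + 12)/(l^2 + 5*l + 4)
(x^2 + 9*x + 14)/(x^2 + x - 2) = (x + 7)/(x - 1)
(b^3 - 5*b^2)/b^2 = b - 5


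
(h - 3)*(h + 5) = h^2 + 2*h - 15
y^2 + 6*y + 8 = (y + 2)*(y + 4)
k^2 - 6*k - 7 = (k - 7)*(k + 1)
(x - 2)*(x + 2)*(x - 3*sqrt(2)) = x^3 - 3*sqrt(2)*x^2 - 4*x + 12*sqrt(2)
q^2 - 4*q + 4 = (q - 2)^2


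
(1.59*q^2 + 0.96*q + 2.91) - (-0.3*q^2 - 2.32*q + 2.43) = 1.89*q^2 + 3.28*q + 0.48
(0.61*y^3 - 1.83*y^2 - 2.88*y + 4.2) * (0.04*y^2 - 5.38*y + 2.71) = 0.0244*y^5 - 3.355*y^4 + 11.3833*y^3 + 10.7031*y^2 - 30.4008*y + 11.382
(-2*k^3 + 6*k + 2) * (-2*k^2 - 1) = 4*k^5 - 10*k^3 - 4*k^2 - 6*k - 2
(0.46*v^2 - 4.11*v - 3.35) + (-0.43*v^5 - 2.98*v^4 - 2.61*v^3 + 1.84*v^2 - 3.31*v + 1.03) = -0.43*v^5 - 2.98*v^4 - 2.61*v^3 + 2.3*v^2 - 7.42*v - 2.32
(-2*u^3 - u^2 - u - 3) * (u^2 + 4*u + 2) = -2*u^5 - 9*u^4 - 9*u^3 - 9*u^2 - 14*u - 6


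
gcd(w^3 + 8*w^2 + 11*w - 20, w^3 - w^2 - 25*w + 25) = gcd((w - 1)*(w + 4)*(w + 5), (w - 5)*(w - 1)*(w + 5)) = w^2 + 4*w - 5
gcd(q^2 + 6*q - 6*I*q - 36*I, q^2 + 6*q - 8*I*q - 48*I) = q + 6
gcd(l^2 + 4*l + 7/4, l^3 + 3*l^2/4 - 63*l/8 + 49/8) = l + 7/2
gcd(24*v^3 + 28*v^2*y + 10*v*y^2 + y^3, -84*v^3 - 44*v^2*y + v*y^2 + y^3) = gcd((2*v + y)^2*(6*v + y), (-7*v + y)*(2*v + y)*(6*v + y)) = 12*v^2 + 8*v*y + y^2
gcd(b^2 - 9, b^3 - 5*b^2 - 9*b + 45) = b^2 - 9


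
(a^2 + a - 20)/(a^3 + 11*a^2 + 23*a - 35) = (a - 4)/(a^2 + 6*a - 7)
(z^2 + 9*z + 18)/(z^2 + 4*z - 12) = (z + 3)/(z - 2)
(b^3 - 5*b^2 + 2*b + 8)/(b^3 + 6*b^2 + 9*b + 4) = (b^2 - 6*b + 8)/(b^2 + 5*b + 4)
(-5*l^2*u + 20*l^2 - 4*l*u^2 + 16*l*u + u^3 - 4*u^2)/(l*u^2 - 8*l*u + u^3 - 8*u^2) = (-5*l*u + 20*l + u^2 - 4*u)/(u*(u - 8))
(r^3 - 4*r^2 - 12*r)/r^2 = r - 4 - 12/r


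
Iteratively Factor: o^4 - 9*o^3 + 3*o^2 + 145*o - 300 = (o - 5)*(o^3 - 4*o^2 - 17*o + 60) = (o - 5)^2*(o^2 + o - 12) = (o - 5)^2*(o - 3)*(o + 4)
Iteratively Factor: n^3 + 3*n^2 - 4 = (n + 2)*(n^2 + n - 2) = (n - 1)*(n + 2)*(n + 2)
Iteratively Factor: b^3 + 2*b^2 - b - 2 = (b + 2)*(b^2 - 1) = (b + 1)*(b + 2)*(b - 1)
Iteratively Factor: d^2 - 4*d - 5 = (d - 5)*(d + 1)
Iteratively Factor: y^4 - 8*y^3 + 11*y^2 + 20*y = (y - 5)*(y^3 - 3*y^2 - 4*y) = (y - 5)*(y - 4)*(y^2 + y) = (y - 5)*(y - 4)*(y + 1)*(y)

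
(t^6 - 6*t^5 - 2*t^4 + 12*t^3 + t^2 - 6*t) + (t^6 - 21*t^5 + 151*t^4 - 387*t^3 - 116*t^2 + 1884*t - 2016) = 2*t^6 - 27*t^5 + 149*t^4 - 375*t^3 - 115*t^2 + 1878*t - 2016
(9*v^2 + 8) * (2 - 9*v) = -81*v^3 + 18*v^2 - 72*v + 16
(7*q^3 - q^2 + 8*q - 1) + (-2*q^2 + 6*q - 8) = 7*q^3 - 3*q^2 + 14*q - 9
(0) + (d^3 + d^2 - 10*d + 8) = d^3 + d^2 - 10*d + 8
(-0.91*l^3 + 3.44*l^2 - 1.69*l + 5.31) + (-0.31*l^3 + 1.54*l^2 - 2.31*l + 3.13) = -1.22*l^3 + 4.98*l^2 - 4.0*l + 8.44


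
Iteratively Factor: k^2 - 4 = (k - 2)*(k + 2)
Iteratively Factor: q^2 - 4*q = (q)*(q - 4)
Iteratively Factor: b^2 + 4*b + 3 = (b + 3)*(b + 1)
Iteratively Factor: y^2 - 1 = (y - 1)*(y + 1)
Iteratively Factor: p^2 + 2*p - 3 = (p - 1)*(p + 3)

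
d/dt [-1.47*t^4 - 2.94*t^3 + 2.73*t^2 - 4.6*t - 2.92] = -5.88*t^3 - 8.82*t^2 + 5.46*t - 4.6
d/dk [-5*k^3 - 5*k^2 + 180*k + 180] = -15*k^2 - 10*k + 180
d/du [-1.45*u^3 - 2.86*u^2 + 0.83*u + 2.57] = -4.35*u^2 - 5.72*u + 0.83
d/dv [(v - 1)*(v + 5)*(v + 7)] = 3*v^2 + 22*v + 23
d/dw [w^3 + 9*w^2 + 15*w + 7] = 3*w^2 + 18*w + 15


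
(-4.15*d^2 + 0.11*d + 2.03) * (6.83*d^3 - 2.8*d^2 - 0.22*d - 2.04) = -28.3445*d^5 + 12.3713*d^4 + 14.4699*d^3 + 2.7578*d^2 - 0.671*d - 4.1412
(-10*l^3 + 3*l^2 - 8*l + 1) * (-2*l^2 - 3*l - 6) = 20*l^5 + 24*l^4 + 67*l^3 + 4*l^2 + 45*l - 6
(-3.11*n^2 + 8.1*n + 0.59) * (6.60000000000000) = -20.526*n^2 + 53.46*n + 3.894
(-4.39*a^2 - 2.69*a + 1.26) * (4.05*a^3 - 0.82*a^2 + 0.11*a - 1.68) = -17.7795*a^5 - 7.2947*a^4 + 6.8259*a^3 + 6.0461*a^2 + 4.6578*a - 2.1168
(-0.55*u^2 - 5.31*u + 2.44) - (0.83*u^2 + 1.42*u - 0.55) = -1.38*u^2 - 6.73*u + 2.99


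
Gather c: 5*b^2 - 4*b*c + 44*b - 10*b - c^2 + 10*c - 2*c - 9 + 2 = 5*b^2 + 34*b - c^2 + c*(8 - 4*b) - 7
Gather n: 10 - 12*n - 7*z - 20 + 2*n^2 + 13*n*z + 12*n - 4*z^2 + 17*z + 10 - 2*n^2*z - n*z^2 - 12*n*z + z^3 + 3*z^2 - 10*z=n^2*(2 - 2*z) + n*(-z^2 + z) + z^3 - z^2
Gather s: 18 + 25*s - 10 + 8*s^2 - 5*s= 8*s^2 + 20*s + 8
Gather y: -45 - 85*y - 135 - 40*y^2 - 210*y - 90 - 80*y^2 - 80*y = -120*y^2 - 375*y - 270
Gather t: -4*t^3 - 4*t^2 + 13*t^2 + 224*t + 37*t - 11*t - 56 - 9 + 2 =-4*t^3 + 9*t^2 + 250*t - 63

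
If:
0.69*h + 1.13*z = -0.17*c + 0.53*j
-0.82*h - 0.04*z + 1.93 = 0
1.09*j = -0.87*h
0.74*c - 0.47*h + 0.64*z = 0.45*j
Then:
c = 2.87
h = 2.49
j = -1.99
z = -2.89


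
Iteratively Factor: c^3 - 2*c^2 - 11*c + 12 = (c - 1)*(c^2 - c - 12) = (c - 1)*(c + 3)*(c - 4)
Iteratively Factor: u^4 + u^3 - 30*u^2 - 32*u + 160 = (u + 4)*(u^3 - 3*u^2 - 18*u + 40) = (u + 4)^2*(u^2 - 7*u + 10) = (u - 5)*(u + 4)^2*(u - 2)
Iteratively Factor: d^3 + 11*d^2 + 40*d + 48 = (d + 3)*(d^2 + 8*d + 16) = (d + 3)*(d + 4)*(d + 4)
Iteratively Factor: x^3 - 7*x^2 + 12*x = (x)*(x^2 - 7*x + 12) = x*(x - 4)*(x - 3)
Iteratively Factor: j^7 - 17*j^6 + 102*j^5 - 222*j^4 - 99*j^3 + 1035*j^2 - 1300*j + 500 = (j - 5)*(j^6 - 12*j^5 + 42*j^4 - 12*j^3 - 159*j^2 + 240*j - 100) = (j - 5)*(j - 2)*(j^5 - 10*j^4 + 22*j^3 + 32*j^2 - 95*j + 50) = (j - 5)^2*(j - 2)*(j^4 - 5*j^3 - 3*j^2 + 17*j - 10) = (j - 5)^2*(j - 2)*(j - 1)*(j^3 - 4*j^2 - 7*j + 10) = (j - 5)^2*(j - 2)*(j - 1)*(j + 2)*(j^2 - 6*j + 5) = (j - 5)^2*(j - 2)*(j - 1)^2*(j + 2)*(j - 5)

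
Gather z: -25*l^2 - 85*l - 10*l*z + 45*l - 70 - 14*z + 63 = -25*l^2 - 40*l + z*(-10*l - 14) - 7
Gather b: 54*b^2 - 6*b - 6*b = 54*b^2 - 12*b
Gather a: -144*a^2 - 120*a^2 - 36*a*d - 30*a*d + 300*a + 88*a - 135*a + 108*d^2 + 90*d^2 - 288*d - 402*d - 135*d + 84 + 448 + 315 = -264*a^2 + a*(253 - 66*d) + 198*d^2 - 825*d + 847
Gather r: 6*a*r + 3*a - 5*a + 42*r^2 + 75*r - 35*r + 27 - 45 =-2*a + 42*r^2 + r*(6*a + 40) - 18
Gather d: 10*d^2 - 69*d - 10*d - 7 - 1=10*d^2 - 79*d - 8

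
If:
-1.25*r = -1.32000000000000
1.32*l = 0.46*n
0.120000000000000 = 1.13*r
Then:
No Solution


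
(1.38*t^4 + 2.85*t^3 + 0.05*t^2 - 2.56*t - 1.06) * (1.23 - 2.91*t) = -4.0158*t^5 - 6.5961*t^4 + 3.36*t^3 + 7.5111*t^2 - 0.0641999999999996*t - 1.3038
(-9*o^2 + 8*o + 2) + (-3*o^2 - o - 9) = -12*o^2 + 7*o - 7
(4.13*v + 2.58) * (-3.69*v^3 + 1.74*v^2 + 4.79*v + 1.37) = -15.2397*v^4 - 2.334*v^3 + 24.2719*v^2 + 18.0163*v + 3.5346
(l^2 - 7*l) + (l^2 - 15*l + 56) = 2*l^2 - 22*l + 56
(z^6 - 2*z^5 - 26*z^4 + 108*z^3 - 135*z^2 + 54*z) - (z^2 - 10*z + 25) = z^6 - 2*z^5 - 26*z^4 + 108*z^3 - 136*z^2 + 64*z - 25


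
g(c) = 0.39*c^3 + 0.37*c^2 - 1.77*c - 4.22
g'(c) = 1.17*c^2 + 0.74*c - 1.77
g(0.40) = -4.84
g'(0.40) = -1.29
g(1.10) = -5.20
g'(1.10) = 0.46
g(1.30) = -5.04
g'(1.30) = 1.17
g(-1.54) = -2.04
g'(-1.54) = -0.13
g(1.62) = -4.46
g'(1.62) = 2.50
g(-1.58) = -2.04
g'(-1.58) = -0.02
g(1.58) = -4.55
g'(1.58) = 2.32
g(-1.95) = -2.25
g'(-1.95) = 1.24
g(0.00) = -4.22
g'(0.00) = -1.77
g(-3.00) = -6.11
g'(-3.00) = 6.54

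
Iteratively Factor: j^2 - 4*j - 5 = (j - 5)*(j + 1)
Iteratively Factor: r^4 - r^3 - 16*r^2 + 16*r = (r - 1)*(r^3 - 16*r) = (r - 1)*(r + 4)*(r^2 - 4*r) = r*(r - 1)*(r + 4)*(r - 4)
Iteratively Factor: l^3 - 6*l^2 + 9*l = (l - 3)*(l^2 - 3*l) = l*(l - 3)*(l - 3)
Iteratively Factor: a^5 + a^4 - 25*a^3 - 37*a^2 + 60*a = (a - 5)*(a^4 + 6*a^3 + 5*a^2 - 12*a) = (a - 5)*(a + 3)*(a^3 + 3*a^2 - 4*a) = (a - 5)*(a + 3)*(a + 4)*(a^2 - a) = (a - 5)*(a - 1)*(a + 3)*(a + 4)*(a)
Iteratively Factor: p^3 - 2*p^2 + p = (p)*(p^2 - 2*p + 1) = p*(p - 1)*(p - 1)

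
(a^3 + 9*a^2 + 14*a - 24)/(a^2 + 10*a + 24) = a - 1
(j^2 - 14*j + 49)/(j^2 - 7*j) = (j - 7)/j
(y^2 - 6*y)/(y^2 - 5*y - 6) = y/(y + 1)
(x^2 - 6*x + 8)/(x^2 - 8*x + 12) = (x - 4)/(x - 6)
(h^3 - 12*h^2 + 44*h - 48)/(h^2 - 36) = (h^2 - 6*h + 8)/(h + 6)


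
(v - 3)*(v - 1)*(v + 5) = v^3 + v^2 - 17*v + 15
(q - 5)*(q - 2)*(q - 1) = q^3 - 8*q^2 + 17*q - 10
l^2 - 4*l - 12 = (l - 6)*(l + 2)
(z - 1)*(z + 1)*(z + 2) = z^3 + 2*z^2 - z - 2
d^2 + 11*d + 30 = (d + 5)*(d + 6)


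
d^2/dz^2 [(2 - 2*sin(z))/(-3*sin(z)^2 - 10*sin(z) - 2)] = 2*(-9*sin(z)^5 + 66*sin(z)^4 + 144*sin(z)^3 + 42*sin(z)^2 - 240*sin(z) - 228)/(3*sin(z)^2 + 10*sin(z) + 2)^3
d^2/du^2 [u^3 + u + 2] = 6*u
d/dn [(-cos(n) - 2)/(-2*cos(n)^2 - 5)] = (8*cos(n) + cos(2*n) - 4)*sin(n)/(cos(2*n) + 6)^2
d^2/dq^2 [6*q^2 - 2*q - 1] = 12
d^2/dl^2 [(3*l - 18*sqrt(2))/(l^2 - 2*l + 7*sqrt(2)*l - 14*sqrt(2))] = 6*((l - 6*sqrt(2))*(2*l - 2 + 7*sqrt(2))^2 + (-3*l - sqrt(2) + 2)*(l^2 - 2*l + 7*sqrt(2)*l - 14*sqrt(2)))/(l^2 - 2*l + 7*sqrt(2)*l - 14*sqrt(2))^3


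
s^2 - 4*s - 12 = (s - 6)*(s + 2)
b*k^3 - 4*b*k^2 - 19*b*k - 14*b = (k - 7)*(k + 2)*(b*k + b)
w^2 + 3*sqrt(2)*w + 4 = (w + sqrt(2))*(w + 2*sqrt(2))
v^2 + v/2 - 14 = (v - 7/2)*(v + 4)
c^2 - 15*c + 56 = (c - 8)*(c - 7)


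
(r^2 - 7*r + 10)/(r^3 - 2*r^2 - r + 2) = (r - 5)/(r^2 - 1)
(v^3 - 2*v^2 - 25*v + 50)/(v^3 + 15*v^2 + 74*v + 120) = (v^2 - 7*v + 10)/(v^2 + 10*v + 24)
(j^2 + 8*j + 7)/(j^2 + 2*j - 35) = (j + 1)/(j - 5)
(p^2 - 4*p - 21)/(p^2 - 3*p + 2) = (p^2 - 4*p - 21)/(p^2 - 3*p + 2)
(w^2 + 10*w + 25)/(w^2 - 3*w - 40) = (w + 5)/(w - 8)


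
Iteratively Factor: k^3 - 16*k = (k)*(k^2 - 16) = k*(k - 4)*(k + 4)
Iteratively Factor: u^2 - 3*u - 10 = (u - 5)*(u + 2)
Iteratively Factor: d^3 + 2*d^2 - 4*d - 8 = (d + 2)*(d^2 - 4) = (d + 2)^2*(d - 2)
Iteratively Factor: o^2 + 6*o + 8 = (o + 4)*(o + 2)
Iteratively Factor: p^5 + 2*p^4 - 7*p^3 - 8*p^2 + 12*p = (p + 3)*(p^4 - p^3 - 4*p^2 + 4*p) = p*(p + 3)*(p^3 - p^2 - 4*p + 4) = p*(p + 2)*(p + 3)*(p^2 - 3*p + 2) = p*(p - 1)*(p + 2)*(p + 3)*(p - 2)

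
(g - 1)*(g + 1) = g^2 - 1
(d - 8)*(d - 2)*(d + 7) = d^3 - 3*d^2 - 54*d + 112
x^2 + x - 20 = (x - 4)*(x + 5)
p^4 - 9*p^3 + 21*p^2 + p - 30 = (p - 5)*(p - 3)*(p - 2)*(p + 1)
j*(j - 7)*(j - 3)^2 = j^4 - 13*j^3 + 51*j^2 - 63*j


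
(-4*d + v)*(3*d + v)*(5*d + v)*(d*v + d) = -60*d^4*v - 60*d^4 - 17*d^3*v^2 - 17*d^3*v + 4*d^2*v^3 + 4*d^2*v^2 + d*v^4 + d*v^3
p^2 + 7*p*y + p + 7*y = (p + 1)*(p + 7*y)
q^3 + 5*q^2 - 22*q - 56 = (q - 4)*(q + 2)*(q + 7)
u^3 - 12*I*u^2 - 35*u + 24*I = (u - 8*I)*(u - 3*I)*(u - I)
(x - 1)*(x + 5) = x^2 + 4*x - 5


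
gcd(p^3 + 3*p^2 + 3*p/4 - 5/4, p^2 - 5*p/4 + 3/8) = p - 1/2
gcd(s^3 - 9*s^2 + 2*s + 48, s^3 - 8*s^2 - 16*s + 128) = s - 8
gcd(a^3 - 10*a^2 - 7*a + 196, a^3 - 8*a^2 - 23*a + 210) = a - 7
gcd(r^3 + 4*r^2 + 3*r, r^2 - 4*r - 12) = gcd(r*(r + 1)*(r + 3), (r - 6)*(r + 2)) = 1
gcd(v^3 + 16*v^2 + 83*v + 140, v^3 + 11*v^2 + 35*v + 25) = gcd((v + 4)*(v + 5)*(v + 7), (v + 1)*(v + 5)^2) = v + 5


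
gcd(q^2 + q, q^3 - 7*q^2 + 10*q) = q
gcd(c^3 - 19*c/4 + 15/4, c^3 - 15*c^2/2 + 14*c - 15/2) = c^2 - 5*c/2 + 3/2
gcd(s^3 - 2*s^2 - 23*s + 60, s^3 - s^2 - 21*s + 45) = s^2 + 2*s - 15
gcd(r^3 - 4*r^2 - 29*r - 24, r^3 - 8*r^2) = r - 8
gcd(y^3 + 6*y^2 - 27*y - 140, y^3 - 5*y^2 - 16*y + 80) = y^2 - y - 20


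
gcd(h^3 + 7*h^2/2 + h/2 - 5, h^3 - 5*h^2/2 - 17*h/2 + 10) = h^2 + 3*h/2 - 5/2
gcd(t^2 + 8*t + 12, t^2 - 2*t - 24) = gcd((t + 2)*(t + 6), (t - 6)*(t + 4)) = 1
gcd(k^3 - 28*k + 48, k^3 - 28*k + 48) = k^3 - 28*k + 48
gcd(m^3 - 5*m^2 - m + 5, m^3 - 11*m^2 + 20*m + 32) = m + 1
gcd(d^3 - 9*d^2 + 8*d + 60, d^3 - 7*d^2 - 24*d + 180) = d - 6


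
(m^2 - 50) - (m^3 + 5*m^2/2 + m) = -m^3 - 3*m^2/2 - m - 50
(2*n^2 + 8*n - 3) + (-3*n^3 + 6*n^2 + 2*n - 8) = -3*n^3 + 8*n^2 + 10*n - 11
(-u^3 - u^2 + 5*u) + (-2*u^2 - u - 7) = -u^3 - 3*u^2 + 4*u - 7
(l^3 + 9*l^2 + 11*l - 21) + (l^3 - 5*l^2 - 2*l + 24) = 2*l^3 + 4*l^2 + 9*l + 3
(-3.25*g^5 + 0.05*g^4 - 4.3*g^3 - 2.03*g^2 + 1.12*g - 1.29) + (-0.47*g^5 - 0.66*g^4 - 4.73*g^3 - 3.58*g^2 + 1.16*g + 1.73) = -3.72*g^5 - 0.61*g^4 - 9.03*g^3 - 5.61*g^2 + 2.28*g + 0.44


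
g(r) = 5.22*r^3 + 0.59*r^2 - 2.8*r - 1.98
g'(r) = 15.66*r^2 + 1.18*r - 2.8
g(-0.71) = -1.56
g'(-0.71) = 4.26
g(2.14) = 45.89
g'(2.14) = 71.44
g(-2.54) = -76.60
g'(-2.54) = 95.23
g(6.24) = 1271.83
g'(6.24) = 614.33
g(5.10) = 691.52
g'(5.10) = 410.53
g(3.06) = 144.54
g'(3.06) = 147.44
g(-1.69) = -20.76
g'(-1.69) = 39.93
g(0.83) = -0.91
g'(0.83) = 8.97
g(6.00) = 1129.98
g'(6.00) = 568.04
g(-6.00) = -1091.46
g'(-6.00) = 553.88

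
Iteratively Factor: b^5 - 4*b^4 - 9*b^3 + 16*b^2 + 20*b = (b + 2)*(b^4 - 6*b^3 + 3*b^2 + 10*b) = b*(b + 2)*(b^3 - 6*b^2 + 3*b + 10) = b*(b - 5)*(b + 2)*(b^2 - b - 2) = b*(b - 5)*(b + 1)*(b + 2)*(b - 2)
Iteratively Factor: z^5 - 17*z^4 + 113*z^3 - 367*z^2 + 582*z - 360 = (z - 4)*(z^4 - 13*z^3 + 61*z^2 - 123*z + 90) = (z - 4)*(z - 3)*(z^3 - 10*z^2 + 31*z - 30) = (z - 4)*(z - 3)*(z - 2)*(z^2 - 8*z + 15) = (z - 4)*(z - 3)^2*(z - 2)*(z - 5)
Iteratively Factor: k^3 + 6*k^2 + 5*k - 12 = (k + 4)*(k^2 + 2*k - 3) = (k + 3)*(k + 4)*(k - 1)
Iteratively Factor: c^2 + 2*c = (c + 2)*(c)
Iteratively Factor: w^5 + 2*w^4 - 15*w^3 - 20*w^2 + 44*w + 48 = (w + 2)*(w^4 - 15*w^2 + 10*w + 24) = (w + 1)*(w + 2)*(w^3 - w^2 - 14*w + 24) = (w + 1)*(w + 2)*(w + 4)*(w^2 - 5*w + 6) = (w - 3)*(w + 1)*(w + 2)*(w + 4)*(w - 2)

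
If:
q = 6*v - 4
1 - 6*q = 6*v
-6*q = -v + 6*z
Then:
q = -3/7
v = 25/42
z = 19/36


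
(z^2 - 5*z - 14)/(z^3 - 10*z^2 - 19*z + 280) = (z + 2)/(z^2 - 3*z - 40)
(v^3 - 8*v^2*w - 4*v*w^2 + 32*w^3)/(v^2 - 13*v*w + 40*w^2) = (v^2 - 4*w^2)/(v - 5*w)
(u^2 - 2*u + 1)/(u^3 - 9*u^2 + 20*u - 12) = (u - 1)/(u^2 - 8*u + 12)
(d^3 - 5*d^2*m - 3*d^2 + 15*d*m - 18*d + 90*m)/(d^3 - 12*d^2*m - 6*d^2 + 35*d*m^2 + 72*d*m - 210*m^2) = (d + 3)/(d - 7*m)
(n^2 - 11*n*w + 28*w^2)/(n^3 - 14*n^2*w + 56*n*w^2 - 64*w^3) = (n - 7*w)/(n^2 - 10*n*w + 16*w^2)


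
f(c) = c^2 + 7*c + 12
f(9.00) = 156.00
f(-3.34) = -0.22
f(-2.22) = 1.39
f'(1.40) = 9.80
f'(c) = 2*c + 7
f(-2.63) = 0.51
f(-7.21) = 13.51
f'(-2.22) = 2.56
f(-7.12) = 12.85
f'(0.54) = 8.08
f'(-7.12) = -7.24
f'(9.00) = 25.00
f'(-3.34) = 0.32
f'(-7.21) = -7.42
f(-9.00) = 30.00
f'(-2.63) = 1.74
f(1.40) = 23.76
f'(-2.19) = 2.62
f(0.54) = 16.07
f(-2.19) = 1.47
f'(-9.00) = -11.00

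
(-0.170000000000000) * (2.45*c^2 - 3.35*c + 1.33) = -0.4165*c^2 + 0.5695*c - 0.2261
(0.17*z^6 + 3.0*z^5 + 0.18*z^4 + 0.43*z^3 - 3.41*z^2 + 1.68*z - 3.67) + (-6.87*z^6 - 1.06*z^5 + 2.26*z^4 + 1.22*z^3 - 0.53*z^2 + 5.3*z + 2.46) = -6.7*z^6 + 1.94*z^5 + 2.44*z^4 + 1.65*z^3 - 3.94*z^2 + 6.98*z - 1.21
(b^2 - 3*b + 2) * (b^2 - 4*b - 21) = b^4 - 7*b^3 - 7*b^2 + 55*b - 42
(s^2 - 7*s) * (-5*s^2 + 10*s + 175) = -5*s^4 + 45*s^3 + 105*s^2 - 1225*s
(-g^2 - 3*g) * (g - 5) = -g^3 + 2*g^2 + 15*g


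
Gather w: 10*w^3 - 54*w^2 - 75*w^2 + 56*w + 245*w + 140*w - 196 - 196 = 10*w^3 - 129*w^2 + 441*w - 392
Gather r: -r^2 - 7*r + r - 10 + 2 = -r^2 - 6*r - 8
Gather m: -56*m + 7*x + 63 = -56*m + 7*x + 63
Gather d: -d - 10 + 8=-d - 2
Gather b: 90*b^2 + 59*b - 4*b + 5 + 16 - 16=90*b^2 + 55*b + 5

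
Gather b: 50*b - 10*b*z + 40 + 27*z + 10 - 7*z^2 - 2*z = b*(50 - 10*z) - 7*z^2 + 25*z + 50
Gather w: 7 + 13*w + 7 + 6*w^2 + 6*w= 6*w^2 + 19*w + 14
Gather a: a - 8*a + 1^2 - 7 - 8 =-7*a - 14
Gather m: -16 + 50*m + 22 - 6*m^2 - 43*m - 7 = -6*m^2 + 7*m - 1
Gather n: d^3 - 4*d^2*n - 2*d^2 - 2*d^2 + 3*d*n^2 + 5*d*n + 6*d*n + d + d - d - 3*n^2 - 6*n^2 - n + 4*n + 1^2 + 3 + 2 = d^3 - 4*d^2 + d + n^2*(3*d - 9) + n*(-4*d^2 + 11*d + 3) + 6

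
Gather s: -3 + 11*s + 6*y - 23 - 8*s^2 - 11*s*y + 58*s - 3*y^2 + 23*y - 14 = -8*s^2 + s*(69 - 11*y) - 3*y^2 + 29*y - 40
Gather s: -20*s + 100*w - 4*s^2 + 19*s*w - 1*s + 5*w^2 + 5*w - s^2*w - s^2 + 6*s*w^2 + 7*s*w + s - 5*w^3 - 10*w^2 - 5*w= s^2*(-w - 5) + s*(6*w^2 + 26*w - 20) - 5*w^3 - 5*w^2 + 100*w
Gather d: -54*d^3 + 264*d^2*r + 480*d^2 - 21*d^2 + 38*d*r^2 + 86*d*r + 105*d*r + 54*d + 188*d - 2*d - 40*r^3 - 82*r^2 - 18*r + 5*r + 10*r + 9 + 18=-54*d^3 + d^2*(264*r + 459) + d*(38*r^2 + 191*r + 240) - 40*r^3 - 82*r^2 - 3*r + 27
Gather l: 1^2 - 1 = 0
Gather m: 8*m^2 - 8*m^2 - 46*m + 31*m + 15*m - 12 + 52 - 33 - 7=0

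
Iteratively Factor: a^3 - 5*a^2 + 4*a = (a - 1)*(a^2 - 4*a) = (a - 4)*(a - 1)*(a)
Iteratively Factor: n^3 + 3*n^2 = (n)*(n^2 + 3*n) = n*(n + 3)*(n)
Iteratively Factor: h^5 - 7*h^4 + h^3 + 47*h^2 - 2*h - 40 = (h - 4)*(h^4 - 3*h^3 - 11*h^2 + 3*h + 10) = (h - 4)*(h - 1)*(h^3 - 2*h^2 - 13*h - 10) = (h - 5)*(h - 4)*(h - 1)*(h^2 + 3*h + 2) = (h - 5)*(h - 4)*(h - 1)*(h + 2)*(h + 1)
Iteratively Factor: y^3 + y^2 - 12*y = (y + 4)*(y^2 - 3*y) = (y - 3)*(y + 4)*(y)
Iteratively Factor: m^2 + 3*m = (m)*(m + 3)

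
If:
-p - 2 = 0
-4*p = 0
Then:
No Solution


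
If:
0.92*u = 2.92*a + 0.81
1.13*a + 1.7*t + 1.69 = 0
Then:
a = 0.315068493150685*u - 0.277397260273973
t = -0.209427880741338*u - 0.809730056406124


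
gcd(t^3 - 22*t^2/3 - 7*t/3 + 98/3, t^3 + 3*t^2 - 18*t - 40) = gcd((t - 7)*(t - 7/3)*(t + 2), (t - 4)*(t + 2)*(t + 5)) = t + 2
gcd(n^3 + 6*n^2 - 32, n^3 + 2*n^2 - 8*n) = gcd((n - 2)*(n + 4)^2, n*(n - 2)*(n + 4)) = n^2 + 2*n - 8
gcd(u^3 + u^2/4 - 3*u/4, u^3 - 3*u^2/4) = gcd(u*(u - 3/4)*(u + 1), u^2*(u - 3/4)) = u^2 - 3*u/4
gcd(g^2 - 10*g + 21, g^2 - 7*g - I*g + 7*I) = g - 7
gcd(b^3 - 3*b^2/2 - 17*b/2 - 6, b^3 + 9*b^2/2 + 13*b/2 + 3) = b^2 + 5*b/2 + 3/2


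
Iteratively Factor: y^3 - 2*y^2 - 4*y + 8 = (y - 2)*(y^2 - 4) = (y - 2)^2*(y + 2)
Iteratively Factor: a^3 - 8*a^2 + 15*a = (a - 3)*(a^2 - 5*a) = a*(a - 3)*(a - 5)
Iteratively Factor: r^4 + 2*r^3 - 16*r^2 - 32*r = (r + 4)*(r^3 - 2*r^2 - 8*r) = (r - 4)*(r + 4)*(r^2 + 2*r) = (r - 4)*(r + 2)*(r + 4)*(r)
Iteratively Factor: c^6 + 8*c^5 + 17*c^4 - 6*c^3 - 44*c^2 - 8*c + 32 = (c + 2)*(c^5 + 6*c^4 + 5*c^3 - 16*c^2 - 12*c + 16) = (c + 2)^2*(c^4 + 4*c^3 - 3*c^2 - 10*c + 8) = (c + 2)^3*(c^3 + 2*c^2 - 7*c + 4) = (c - 1)*(c + 2)^3*(c^2 + 3*c - 4) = (c - 1)^2*(c + 2)^3*(c + 4)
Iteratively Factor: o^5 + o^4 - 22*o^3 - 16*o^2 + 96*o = (o + 4)*(o^4 - 3*o^3 - 10*o^2 + 24*o) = (o - 2)*(o + 4)*(o^3 - o^2 - 12*o) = (o - 4)*(o - 2)*(o + 4)*(o^2 + 3*o) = o*(o - 4)*(o - 2)*(o + 4)*(o + 3)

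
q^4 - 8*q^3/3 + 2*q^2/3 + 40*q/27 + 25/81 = (q - 5/3)^2*(q + 1/3)^2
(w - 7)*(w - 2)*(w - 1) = w^3 - 10*w^2 + 23*w - 14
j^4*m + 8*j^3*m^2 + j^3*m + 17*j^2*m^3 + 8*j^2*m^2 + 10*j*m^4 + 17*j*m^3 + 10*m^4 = (j + m)*(j + 2*m)*(j + 5*m)*(j*m + m)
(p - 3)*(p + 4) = p^2 + p - 12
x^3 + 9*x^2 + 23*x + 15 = (x + 1)*(x + 3)*(x + 5)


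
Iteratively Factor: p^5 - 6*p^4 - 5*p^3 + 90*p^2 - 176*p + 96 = (p - 1)*(p^4 - 5*p^3 - 10*p^2 + 80*p - 96) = (p - 3)*(p - 1)*(p^3 - 2*p^2 - 16*p + 32) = (p - 4)*(p - 3)*(p - 1)*(p^2 + 2*p - 8) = (p - 4)*(p - 3)*(p - 2)*(p - 1)*(p + 4)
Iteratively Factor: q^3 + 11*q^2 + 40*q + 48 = (q + 4)*(q^2 + 7*q + 12) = (q + 3)*(q + 4)*(q + 4)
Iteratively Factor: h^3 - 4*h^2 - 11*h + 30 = (h - 5)*(h^2 + h - 6) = (h - 5)*(h + 3)*(h - 2)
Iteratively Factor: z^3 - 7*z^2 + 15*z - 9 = (z - 1)*(z^2 - 6*z + 9) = (z - 3)*(z - 1)*(z - 3)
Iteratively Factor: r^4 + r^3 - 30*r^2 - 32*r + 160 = (r - 2)*(r^3 + 3*r^2 - 24*r - 80) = (r - 5)*(r - 2)*(r^2 + 8*r + 16) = (r - 5)*(r - 2)*(r + 4)*(r + 4)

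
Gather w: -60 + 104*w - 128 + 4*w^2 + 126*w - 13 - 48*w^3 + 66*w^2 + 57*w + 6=-48*w^3 + 70*w^2 + 287*w - 195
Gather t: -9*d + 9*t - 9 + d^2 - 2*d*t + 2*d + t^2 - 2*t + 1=d^2 - 7*d + t^2 + t*(7 - 2*d) - 8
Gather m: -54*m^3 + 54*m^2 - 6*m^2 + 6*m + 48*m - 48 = -54*m^3 + 48*m^2 + 54*m - 48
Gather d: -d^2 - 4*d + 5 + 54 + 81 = -d^2 - 4*d + 140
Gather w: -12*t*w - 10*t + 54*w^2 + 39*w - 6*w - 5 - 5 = -10*t + 54*w^2 + w*(33 - 12*t) - 10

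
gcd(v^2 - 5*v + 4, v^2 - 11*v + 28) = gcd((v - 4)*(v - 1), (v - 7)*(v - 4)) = v - 4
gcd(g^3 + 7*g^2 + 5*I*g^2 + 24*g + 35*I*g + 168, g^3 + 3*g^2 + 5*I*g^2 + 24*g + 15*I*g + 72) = g^2 + 5*I*g + 24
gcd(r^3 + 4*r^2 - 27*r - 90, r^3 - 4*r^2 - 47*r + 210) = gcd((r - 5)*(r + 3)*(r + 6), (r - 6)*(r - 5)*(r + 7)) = r - 5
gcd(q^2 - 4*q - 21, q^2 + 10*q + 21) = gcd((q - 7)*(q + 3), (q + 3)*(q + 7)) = q + 3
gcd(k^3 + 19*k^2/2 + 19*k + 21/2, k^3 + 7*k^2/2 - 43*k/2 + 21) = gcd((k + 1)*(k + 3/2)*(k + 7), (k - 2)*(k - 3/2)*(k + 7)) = k + 7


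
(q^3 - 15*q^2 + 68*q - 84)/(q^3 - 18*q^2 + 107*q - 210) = (q - 2)/(q - 5)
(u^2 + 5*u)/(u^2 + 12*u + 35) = u/(u + 7)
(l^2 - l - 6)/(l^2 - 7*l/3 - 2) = 3*(l + 2)/(3*l + 2)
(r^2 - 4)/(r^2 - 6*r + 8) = (r + 2)/(r - 4)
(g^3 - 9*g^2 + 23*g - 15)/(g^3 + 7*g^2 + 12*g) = (g^3 - 9*g^2 + 23*g - 15)/(g*(g^2 + 7*g + 12))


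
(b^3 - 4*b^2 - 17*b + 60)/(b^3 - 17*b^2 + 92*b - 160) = (b^2 + b - 12)/(b^2 - 12*b + 32)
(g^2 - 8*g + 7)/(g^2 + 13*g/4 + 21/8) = 8*(g^2 - 8*g + 7)/(8*g^2 + 26*g + 21)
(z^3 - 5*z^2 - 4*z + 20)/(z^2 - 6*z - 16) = (z^2 - 7*z + 10)/(z - 8)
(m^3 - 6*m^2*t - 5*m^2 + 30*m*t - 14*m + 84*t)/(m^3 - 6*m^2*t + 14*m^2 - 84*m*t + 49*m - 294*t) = (m^2 - 5*m - 14)/(m^2 + 14*m + 49)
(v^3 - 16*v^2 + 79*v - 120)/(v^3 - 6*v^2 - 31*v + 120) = (v - 5)/(v + 5)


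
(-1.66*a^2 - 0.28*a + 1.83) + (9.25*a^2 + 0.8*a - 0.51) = 7.59*a^2 + 0.52*a + 1.32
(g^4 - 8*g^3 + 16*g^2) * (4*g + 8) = 4*g^5 - 24*g^4 + 128*g^2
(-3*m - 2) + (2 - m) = -4*m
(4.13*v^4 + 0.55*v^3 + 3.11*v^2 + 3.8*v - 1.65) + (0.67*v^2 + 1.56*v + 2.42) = 4.13*v^4 + 0.55*v^3 + 3.78*v^2 + 5.36*v + 0.77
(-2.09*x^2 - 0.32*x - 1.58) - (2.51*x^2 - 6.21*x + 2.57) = -4.6*x^2 + 5.89*x - 4.15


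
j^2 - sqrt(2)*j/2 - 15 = (j - 3*sqrt(2))*(j + 5*sqrt(2)/2)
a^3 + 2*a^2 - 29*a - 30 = (a - 5)*(a + 1)*(a + 6)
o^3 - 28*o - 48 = (o - 6)*(o + 2)*(o + 4)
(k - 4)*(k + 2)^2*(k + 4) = k^4 + 4*k^3 - 12*k^2 - 64*k - 64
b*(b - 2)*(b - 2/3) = b^3 - 8*b^2/3 + 4*b/3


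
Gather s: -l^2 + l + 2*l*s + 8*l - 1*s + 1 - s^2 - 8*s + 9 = -l^2 + 9*l - s^2 + s*(2*l - 9) + 10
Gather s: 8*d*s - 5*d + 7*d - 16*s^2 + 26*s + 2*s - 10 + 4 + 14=2*d - 16*s^2 + s*(8*d + 28) + 8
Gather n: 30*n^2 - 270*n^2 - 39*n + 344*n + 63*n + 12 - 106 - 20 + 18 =-240*n^2 + 368*n - 96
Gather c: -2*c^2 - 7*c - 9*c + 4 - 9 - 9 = -2*c^2 - 16*c - 14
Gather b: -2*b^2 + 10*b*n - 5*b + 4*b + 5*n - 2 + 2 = -2*b^2 + b*(10*n - 1) + 5*n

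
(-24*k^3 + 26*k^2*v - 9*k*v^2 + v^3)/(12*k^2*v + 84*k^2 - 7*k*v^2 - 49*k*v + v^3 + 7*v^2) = (-2*k + v)/(v + 7)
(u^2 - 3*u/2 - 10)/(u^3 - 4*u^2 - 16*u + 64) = (u + 5/2)/(u^2 - 16)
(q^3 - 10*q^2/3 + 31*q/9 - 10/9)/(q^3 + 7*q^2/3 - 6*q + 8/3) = (q - 5/3)/(q + 4)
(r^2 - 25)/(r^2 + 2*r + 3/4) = 4*(r^2 - 25)/(4*r^2 + 8*r + 3)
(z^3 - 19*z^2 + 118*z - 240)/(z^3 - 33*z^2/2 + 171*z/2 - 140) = 2*(z - 6)/(2*z - 7)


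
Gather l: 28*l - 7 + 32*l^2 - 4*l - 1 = 32*l^2 + 24*l - 8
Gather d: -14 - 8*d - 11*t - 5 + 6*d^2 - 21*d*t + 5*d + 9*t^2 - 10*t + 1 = 6*d^2 + d*(-21*t - 3) + 9*t^2 - 21*t - 18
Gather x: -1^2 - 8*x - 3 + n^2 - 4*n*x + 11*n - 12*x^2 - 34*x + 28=n^2 + 11*n - 12*x^2 + x*(-4*n - 42) + 24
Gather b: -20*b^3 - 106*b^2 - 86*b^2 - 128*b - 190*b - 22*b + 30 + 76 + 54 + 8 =-20*b^3 - 192*b^2 - 340*b + 168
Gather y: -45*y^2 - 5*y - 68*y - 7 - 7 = -45*y^2 - 73*y - 14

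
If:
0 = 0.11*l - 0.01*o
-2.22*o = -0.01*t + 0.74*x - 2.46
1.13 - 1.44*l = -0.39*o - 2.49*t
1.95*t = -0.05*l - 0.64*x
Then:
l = 0.05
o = 0.58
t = -0.51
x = 1.56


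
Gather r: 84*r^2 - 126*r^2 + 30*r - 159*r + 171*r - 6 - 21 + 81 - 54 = -42*r^2 + 42*r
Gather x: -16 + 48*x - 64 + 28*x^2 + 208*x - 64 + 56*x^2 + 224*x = 84*x^2 + 480*x - 144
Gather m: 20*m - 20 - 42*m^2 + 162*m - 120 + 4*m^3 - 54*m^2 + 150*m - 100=4*m^3 - 96*m^2 + 332*m - 240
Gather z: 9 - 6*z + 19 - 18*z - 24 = 4 - 24*z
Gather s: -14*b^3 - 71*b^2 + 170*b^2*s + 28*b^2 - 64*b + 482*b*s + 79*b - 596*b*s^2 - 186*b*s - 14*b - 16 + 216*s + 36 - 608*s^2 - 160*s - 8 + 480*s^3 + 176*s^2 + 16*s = -14*b^3 - 43*b^2 + b + 480*s^3 + s^2*(-596*b - 432) + s*(170*b^2 + 296*b + 72) + 12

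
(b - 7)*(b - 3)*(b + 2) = b^3 - 8*b^2 + b + 42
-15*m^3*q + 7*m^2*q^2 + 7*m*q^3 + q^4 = q*(-m + q)*(3*m + q)*(5*m + q)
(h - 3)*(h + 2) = h^2 - h - 6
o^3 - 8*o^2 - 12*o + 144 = (o - 6)^2*(o + 4)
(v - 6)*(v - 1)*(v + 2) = v^3 - 5*v^2 - 8*v + 12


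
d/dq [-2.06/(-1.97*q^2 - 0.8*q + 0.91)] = (-8.1164*q - 1.648)/(1.97*q^2 + 0.8*q - 0.91)^2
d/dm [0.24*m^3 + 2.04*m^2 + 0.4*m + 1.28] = 0.72*m^2 + 4.08*m + 0.4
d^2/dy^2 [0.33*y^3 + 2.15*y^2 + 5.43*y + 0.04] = 1.98*y + 4.3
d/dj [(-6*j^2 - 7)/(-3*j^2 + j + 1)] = (-6*j^2 - 54*j + 7)/(9*j^4 - 6*j^3 - 5*j^2 + 2*j + 1)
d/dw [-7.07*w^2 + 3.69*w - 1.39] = 3.69 - 14.14*w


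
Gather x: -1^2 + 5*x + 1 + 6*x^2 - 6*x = 6*x^2 - x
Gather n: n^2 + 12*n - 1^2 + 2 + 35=n^2 + 12*n + 36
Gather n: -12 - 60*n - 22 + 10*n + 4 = -50*n - 30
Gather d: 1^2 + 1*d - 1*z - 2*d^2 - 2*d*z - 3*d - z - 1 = -2*d^2 + d*(-2*z - 2) - 2*z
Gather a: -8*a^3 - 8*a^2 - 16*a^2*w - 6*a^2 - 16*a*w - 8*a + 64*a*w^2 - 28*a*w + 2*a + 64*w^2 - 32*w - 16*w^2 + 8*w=-8*a^3 + a^2*(-16*w - 14) + a*(64*w^2 - 44*w - 6) + 48*w^2 - 24*w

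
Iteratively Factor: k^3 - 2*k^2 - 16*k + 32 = (k - 2)*(k^2 - 16) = (k - 2)*(k + 4)*(k - 4)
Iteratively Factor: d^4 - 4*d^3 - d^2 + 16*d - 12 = (d + 2)*(d^3 - 6*d^2 + 11*d - 6) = (d - 3)*(d + 2)*(d^2 - 3*d + 2) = (d - 3)*(d - 1)*(d + 2)*(d - 2)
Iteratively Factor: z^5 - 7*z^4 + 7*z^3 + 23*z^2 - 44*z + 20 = (z - 2)*(z^4 - 5*z^3 - 3*z^2 + 17*z - 10) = (z - 5)*(z - 2)*(z^3 - 3*z + 2) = (z - 5)*(z - 2)*(z + 2)*(z^2 - 2*z + 1) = (z - 5)*(z - 2)*(z - 1)*(z + 2)*(z - 1)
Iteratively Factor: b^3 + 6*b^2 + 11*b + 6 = (b + 3)*(b^2 + 3*b + 2) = (b + 2)*(b + 3)*(b + 1)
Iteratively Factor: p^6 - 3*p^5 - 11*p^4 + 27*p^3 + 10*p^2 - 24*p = (p - 2)*(p^5 - p^4 - 13*p^3 + p^2 + 12*p) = (p - 2)*(p + 3)*(p^4 - 4*p^3 - p^2 + 4*p) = (p - 4)*(p - 2)*(p + 3)*(p^3 - p) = (p - 4)*(p - 2)*(p - 1)*(p + 3)*(p^2 + p) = p*(p - 4)*(p - 2)*(p - 1)*(p + 3)*(p + 1)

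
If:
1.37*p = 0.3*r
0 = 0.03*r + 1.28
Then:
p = -9.34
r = -42.67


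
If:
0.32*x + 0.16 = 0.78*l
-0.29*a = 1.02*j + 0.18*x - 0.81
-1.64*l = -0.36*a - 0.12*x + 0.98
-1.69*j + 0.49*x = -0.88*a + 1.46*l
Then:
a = 1.41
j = 0.65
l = -0.40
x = -1.46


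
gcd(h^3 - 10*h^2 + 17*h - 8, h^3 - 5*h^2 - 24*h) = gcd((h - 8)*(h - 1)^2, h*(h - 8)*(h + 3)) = h - 8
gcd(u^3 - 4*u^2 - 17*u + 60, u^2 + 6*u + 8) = u + 4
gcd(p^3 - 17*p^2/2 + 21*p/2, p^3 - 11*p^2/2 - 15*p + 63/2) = p^2 - 17*p/2 + 21/2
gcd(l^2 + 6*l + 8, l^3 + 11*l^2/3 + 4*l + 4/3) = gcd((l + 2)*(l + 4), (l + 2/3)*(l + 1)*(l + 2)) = l + 2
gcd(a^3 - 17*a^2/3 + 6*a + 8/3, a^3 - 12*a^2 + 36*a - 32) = a - 2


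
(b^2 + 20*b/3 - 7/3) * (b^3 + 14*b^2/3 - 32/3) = b^5 + 34*b^4/3 + 259*b^3/9 - 194*b^2/9 - 640*b/9 + 224/9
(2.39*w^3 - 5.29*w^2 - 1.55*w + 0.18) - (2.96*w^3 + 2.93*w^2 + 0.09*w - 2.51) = -0.57*w^3 - 8.22*w^2 - 1.64*w + 2.69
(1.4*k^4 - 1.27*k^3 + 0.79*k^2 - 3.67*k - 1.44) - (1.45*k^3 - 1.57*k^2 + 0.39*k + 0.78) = 1.4*k^4 - 2.72*k^3 + 2.36*k^2 - 4.06*k - 2.22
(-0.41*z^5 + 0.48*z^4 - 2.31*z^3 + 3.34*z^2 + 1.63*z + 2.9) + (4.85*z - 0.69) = -0.41*z^5 + 0.48*z^4 - 2.31*z^3 + 3.34*z^2 + 6.48*z + 2.21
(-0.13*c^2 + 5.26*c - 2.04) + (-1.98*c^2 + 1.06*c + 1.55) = -2.11*c^2 + 6.32*c - 0.49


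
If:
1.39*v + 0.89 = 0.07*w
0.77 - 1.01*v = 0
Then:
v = 0.76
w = 27.85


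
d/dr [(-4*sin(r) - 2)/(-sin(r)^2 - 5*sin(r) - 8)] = 2*(-2*sin(r) + cos(2*r) + 10)*cos(r)/(sin(r)^2 + 5*sin(r) + 8)^2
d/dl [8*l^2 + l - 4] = 16*l + 1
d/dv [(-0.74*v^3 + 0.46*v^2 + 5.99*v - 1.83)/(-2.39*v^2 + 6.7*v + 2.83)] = (1.7686*v^4 - 9.916*v^3 + 11.1155*v^2 - 6.1438*v + 29.2127)/(5.7121*v^4 - 32.026*v^3 + 31.3626*v^2 + 37.922*v + 8.0089)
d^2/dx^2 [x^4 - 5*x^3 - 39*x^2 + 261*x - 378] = 12*x^2 - 30*x - 78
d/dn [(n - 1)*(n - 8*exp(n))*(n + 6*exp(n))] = -2*n^2*exp(n) + 3*n^2 - 96*n*exp(2*n) - 2*n*exp(n) - 2*n + 48*exp(2*n) + 2*exp(n)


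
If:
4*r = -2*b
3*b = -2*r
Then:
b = 0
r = 0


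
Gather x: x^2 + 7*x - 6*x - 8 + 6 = x^2 + x - 2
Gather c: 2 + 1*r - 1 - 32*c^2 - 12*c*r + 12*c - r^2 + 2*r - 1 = -32*c^2 + c*(12 - 12*r) - r^2 + 3*r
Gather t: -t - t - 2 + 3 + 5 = 6 - 2*t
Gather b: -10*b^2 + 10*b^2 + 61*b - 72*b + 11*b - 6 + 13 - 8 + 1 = 0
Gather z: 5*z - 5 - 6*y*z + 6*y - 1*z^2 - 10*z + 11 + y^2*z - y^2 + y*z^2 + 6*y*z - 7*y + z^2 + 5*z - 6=y^2*z - y^2 + y*z^2 - y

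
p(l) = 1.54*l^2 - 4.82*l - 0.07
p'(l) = 3.08*l - 4.82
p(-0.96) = 5.98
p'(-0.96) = -7.78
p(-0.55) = 3.05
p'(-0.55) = -6.51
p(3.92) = 4.70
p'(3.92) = 7.25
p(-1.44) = 10.06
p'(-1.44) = -9.26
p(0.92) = -3.20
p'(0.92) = -1.99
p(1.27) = -3.71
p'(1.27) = -0.91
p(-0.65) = 3.71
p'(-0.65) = -6.82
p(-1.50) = 10.62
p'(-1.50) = -9.44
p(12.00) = 163.85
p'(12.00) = 32.14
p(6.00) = 26.45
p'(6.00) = 13.66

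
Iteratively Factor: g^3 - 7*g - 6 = (g - 3)*(g^2 + 3*g + 2) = (g - 3)*(g + 2)*(g + 1)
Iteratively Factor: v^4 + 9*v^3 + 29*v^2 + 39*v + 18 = (v + 3)*(v^3 + 6*v^2 + 11*v + 6) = (v + 3)^2*(v^2 + 3*v + 2) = (v + 1)*(v + 3)^2*(v + 2)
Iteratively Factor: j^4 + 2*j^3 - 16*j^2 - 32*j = (j - 4)*(j^3 + 6*j^2 + 8*j) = (j - 4)*(j + 2)*(j^2 + 4*j) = j*(j - 4)*(j + 2)*(j + 4)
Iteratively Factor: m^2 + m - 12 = (m - 3)*(m + 4)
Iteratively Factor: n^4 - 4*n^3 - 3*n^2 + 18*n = (n - 3)*(n^3 - n^2 - 6*n) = (n - 3)^2*(n^2 + 2*n) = n*(n - 3)^2*(n + 2)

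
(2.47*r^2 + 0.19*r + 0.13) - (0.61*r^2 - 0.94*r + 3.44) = 1.86*r^2 + 1.13*r - 3.31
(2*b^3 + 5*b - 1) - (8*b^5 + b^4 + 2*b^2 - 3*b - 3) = -8*b^5 - b^4 + 2*b^3 - 2*b^2 + 8*b + 2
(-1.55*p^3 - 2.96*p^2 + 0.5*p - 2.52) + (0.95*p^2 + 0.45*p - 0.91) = -1.55*p^3 - 2.01*p^2 + 0.95*p - 3.43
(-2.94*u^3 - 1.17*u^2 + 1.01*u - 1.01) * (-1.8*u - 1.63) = 5.292*u^4 + 6.8982*u^3 + 0.0890999999999997*u^2 + 0.1717*u + 1.6463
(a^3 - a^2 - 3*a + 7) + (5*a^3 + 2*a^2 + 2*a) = 6*a^3 + a^2 - a + 7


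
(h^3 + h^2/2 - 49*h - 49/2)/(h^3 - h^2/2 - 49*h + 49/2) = (2*h + 1)/(2*h - 1)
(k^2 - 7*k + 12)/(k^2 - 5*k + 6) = (k - 4)/(k - 2)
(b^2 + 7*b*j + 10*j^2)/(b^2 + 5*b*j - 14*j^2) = (b^2 + 7*b*j + 10*j^2)/(b^2 + 5*b*j - 14*j^2)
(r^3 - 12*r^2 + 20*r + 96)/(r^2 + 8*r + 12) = (r^2 - 14*r + 48)/(r + 6)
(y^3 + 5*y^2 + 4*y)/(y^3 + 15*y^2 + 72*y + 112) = y*(y + 1)/(y^2 + 11*y + 28)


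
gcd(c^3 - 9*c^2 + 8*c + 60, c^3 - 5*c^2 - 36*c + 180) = c^2 - 11*c + 30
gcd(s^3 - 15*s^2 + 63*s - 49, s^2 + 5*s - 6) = s - 1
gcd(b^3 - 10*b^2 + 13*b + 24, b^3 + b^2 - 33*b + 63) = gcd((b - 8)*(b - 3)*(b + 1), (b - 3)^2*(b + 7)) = b - 3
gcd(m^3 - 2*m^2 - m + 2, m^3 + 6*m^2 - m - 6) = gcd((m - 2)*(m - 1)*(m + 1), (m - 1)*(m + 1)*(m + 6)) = m^2 - 1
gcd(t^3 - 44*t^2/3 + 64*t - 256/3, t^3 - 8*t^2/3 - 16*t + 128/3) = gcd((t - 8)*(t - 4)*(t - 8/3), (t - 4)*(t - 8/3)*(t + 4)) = t^2 - 20*t/3 + 32/3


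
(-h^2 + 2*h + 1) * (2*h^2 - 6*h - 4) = -2*h^4 + 10*h^3 - 6*h^2 - 14*h - 4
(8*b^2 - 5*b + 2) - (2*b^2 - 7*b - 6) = 6*b^2 + 2*b + 8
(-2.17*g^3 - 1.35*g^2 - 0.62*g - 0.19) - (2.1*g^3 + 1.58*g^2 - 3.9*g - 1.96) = -4.27*g^3 - 2.93*g^2 + 3.28*g + 1.77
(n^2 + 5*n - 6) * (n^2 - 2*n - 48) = n^4 + 3*n^3 - 64*n^2 - 228*n + 288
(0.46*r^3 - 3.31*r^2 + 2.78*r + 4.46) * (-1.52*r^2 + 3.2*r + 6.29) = -0.6992*r^5 + 6.5032*r^4 - 11.9242*r^3 - 18.7031*r^2 + 31.7582*r + 28.0534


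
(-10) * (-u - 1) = 10*u + 10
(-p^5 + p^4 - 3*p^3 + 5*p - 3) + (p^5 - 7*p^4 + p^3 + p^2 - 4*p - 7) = -6*p^4 - 2*p^3 + p^2 + p - 10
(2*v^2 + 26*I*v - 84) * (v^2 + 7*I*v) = 2*v^4 + 40*I*v^3 - 266*v^2 - 588*I*v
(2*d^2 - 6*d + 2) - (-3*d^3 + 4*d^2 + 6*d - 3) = 3*d^3 - 2*d^2 - 12*d + 5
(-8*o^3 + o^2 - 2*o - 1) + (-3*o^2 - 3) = -8*o^3 - 2*o^2 - 2*o - 4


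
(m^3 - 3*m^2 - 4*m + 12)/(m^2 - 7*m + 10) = (m^2 - m - 6)/(m - 5)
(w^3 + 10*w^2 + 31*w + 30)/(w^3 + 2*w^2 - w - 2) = (w^2 + 8*w + 15)/(w^2 - 1)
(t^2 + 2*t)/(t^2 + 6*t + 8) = t/(t + 4)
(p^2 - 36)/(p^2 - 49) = (p^2 - 36)/(p^2 - 49)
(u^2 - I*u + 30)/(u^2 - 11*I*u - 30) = (u + 5*I)/(u - 5*I)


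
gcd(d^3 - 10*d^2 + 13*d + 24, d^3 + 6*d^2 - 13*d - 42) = d - 3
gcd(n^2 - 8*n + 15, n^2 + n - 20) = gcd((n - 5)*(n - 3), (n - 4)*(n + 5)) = 1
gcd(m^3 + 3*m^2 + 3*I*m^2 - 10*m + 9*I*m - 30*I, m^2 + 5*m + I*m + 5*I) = m + 5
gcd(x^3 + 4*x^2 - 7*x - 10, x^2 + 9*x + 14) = 1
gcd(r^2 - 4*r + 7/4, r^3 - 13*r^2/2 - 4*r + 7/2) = r - 1/2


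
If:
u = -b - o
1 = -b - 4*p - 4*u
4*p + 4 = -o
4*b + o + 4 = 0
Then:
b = -1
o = 0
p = -1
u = 1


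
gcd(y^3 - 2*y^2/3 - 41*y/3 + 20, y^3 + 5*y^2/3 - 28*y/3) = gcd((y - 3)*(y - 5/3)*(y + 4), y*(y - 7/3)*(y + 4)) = y + 4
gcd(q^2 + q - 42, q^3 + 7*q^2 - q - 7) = q + 7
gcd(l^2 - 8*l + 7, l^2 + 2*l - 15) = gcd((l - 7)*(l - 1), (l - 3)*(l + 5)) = 1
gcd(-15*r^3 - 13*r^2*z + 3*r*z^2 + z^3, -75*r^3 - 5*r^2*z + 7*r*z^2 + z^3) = -15*r^2 + 2*r*z + z^2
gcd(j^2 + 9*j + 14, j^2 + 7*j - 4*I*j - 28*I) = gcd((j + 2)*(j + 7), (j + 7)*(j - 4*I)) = j + 7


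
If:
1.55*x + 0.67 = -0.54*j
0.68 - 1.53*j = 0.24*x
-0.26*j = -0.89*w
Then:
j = 0.54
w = 0.16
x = -0.62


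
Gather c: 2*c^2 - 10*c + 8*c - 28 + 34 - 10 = 2*c^2 - 2*c - 4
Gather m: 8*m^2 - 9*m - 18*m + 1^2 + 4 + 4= 8*m^2 - 27*m + 9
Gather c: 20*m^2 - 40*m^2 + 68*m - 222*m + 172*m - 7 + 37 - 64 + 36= -20*m^2 + 18*m + 2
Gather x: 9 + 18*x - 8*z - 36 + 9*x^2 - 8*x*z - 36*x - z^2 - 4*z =9*x^2 + x*(-8*z - 18) - z^2 - 12*z - 27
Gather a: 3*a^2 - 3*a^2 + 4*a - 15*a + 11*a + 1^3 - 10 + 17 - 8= 0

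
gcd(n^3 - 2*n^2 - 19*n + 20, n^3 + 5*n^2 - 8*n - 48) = n + 4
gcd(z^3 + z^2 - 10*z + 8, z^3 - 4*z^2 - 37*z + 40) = z - 1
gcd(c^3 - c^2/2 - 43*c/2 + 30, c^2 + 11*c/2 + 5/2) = c + 5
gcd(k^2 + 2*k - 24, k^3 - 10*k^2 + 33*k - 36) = k - 4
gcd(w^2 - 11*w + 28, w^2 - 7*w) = w - 7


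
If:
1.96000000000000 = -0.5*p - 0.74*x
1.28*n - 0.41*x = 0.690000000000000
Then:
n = 0.3203125*x + 0.5390625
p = -1.48*x - 3.92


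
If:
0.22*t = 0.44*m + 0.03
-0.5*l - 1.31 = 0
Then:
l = -2.62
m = 0.5*t - 0.0681818181818182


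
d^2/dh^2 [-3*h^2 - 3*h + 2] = -6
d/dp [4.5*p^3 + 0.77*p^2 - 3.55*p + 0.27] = 13.5*p^2 + 1.54*p - 3.55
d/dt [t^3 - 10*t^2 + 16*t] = 3*t^2 - 20*t + 16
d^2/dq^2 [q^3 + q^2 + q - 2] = 6*q + 2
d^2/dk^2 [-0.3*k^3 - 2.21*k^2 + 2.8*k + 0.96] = -1.8*k - 4.42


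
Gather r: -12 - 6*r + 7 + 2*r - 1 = -4*r - 6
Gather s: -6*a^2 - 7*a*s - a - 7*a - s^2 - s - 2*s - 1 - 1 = -6*a^2 - 8*a - s^2 + s*(-7*a - 3) - 2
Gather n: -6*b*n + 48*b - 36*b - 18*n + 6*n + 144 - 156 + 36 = 12*b + n*(-6*b - 12) + 24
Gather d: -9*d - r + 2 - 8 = -9*d - r - 6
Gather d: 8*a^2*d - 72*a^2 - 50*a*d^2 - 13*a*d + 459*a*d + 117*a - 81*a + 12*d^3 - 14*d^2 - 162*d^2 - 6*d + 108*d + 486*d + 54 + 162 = -72*a^2 + 36*a + 12*d^3 + d^2*(-50*a - 176) + d*(8*a^2 + 446*a + 588) + 216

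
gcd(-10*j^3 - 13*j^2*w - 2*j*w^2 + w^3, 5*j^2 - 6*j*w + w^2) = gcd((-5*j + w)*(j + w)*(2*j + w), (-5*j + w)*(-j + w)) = -5*j + w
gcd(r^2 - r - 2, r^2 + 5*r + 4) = r + 1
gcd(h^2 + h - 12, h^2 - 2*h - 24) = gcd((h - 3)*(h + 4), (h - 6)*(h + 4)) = h + 4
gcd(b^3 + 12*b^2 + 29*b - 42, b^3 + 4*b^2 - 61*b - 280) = b + 7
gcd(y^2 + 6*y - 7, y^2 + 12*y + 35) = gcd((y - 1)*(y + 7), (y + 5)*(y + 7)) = y + 7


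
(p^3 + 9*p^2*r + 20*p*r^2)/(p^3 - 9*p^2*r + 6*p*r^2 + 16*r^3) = p*(p^2 + 9*p*r + 20*r^2)/(p^3 - 9*p^2*r + 6*p*r^2 + 16*r^3)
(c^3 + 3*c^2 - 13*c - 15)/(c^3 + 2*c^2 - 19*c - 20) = (c - 3)/(c - 4)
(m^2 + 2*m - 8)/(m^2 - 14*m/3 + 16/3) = 3*(m + 4)/(3*m - 8)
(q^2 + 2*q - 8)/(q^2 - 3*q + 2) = (q + 4)/(q - 1)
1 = 1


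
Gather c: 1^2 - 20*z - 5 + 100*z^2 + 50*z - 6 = 100*z^2 + 30*z - 10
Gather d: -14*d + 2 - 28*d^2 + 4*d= -28*d^2 - 10*d + 2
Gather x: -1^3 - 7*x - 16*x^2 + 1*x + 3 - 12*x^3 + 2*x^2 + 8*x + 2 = -12*x^3 - 14*x^2 + 2*x + 4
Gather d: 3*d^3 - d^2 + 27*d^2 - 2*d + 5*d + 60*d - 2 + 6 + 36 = 3*d^3 + 26*d^2 + 63*d + 40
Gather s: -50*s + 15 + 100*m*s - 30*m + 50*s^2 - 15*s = -30*m + 50*s^2 + s*(100*m - 65) + 15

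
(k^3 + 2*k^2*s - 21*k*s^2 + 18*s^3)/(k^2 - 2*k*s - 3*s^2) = (k^2 + 5*k*s - 6*s^2)/(k + s)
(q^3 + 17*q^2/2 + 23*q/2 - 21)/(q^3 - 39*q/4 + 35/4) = 2*(q + 6)/(2*q - 5)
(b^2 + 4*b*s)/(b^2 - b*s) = (b + 4*s)/(b - s)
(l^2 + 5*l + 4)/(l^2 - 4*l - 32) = (l + 1)/(l - 8)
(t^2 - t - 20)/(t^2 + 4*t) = (t - 5)/t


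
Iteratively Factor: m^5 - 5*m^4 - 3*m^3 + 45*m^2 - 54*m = (m + 3)*(m^4 - 8*m^3 + 21*m^2 - 18*m) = (m - 2)*(m + 3)*(m^3 - 6*m^2 + 9*m) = (m - 3)*(m - 2)*(m + 3)*(m^2 - 3*m) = (m - 3)^2*(m - 2)*(m + 3)*(m)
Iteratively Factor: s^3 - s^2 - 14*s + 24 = (s - 2)*(s^2 + s - 12) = (s - 2)*(s + 4)*(s - 3)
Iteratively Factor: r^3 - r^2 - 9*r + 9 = (r - 3)*(r^2 + 2*r - 3) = (r - 3)*(r - 1)*(r + 3)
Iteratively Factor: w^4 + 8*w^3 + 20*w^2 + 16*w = (w + 4)*(w^3 + 4*w^2 + 4*w) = (w + 2)*(w + 4)*(w^2 + 2*w) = (w + 2)^2*(w + 4)*(w)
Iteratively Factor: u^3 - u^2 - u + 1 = (u - 1)*(u^2 - 1) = (u - 1)*(u + 1)*(u - 1)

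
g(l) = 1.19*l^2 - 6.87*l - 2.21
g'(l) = 2.38*l - 6.87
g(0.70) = -6.44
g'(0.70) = -5.20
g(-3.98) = 43.98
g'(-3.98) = -16.34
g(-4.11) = 46.13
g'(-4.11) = -16.65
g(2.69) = -12.08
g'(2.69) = -0.47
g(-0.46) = 1.20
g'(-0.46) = -7.96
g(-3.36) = 34.31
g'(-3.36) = -14.87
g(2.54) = -11.98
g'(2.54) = -0.82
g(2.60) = -12.03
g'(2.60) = -0.68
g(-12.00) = 251.59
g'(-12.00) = -35.43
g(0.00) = -2.21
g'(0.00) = -6.87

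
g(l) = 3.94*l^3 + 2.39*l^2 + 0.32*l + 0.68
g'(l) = 11.82*l^2 + 4.78*l + 0.32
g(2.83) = 110.03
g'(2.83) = 108.51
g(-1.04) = -1.50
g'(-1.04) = 8.13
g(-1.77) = -14.25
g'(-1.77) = 28.89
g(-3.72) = -170.26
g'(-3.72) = 146.11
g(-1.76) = -13.96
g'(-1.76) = 28.52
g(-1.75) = -13.68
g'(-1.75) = 28.15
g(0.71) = 3.52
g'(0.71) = 9.67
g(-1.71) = -12.58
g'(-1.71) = 26.71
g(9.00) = 3069.41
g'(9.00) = 1000.76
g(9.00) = 3069.41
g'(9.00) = 1000.76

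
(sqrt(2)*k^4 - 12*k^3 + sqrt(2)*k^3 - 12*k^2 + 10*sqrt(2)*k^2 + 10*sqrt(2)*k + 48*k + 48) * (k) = sqrt(2)*k^5 - 12*k^4 + sqrt(2)*k^4 - 12*k^3 + 10*sqrt(2)*k^3 + 10*sqrt(2)*k^2 + 48*k^2 + 48*k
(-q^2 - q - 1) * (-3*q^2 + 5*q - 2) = 3*q^4 - 2*q^3 - 3*q + 2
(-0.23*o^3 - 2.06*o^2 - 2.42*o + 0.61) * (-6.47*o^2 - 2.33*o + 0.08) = 1.4881*o^5 + 13.8641*o^4 + 20.4388*o^3 + 1.5271*o^2 - 1.6149*o + 0.0488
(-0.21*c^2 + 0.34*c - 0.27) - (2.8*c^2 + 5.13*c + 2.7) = -3.01*c^2 - 4.79*c - 2.97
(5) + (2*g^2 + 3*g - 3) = 2*g^2 + 3*g + 2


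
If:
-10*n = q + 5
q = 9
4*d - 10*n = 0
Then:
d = -7/2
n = -7/5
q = 9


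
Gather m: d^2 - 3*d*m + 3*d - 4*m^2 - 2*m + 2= d^2 + 3*d - 4*m^2 + m*(-3*d - 2) + 2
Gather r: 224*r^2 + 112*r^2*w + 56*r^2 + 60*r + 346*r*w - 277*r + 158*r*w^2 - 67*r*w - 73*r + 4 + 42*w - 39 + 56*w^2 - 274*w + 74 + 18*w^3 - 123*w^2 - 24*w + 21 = r^2*(112*w + 280) + r*(158*w^2 + 279*w - 290) + 18*w^3 - 67*w^2 - 256*w + 60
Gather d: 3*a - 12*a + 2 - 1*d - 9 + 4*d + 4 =-9*a + 3*d - 3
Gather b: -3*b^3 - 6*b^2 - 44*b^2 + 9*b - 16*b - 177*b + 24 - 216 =-3*b^3 - 50*b^2 - 184*b - 192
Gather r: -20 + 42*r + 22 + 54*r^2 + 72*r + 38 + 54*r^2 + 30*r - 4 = 108*r^2 + 144*r + 36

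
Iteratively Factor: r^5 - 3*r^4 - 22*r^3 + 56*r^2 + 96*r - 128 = (r + 4)*(r^4 - 7*r^3 + 6*r^2 + 32*r - 32) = (r - 4)*(r + 4)*(r^3 - 3*r^2 - 6*r + 8) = (r - 4)*(r - 1)*(r + 4)*(r^2 - 2*r - 8) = (r - 4)^2*(r - 1)*(r + 4)*(r + 2)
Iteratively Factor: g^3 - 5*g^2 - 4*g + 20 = (g - 5)*(g^2 - 4) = (g - 5)*(g - 2)*(g + 2)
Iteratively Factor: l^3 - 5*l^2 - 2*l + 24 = (l - 3)*(l^2 - 2*l - 8) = (l - 4)*(l - 3)*(l + 2)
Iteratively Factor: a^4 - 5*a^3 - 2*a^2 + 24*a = (a - 4)*(a^3 - a^2 - 6*a) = (a - 4)*(a + 2)*(a^2 - 3*a) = a*(a - 4)*(a + 2)*(a - 3)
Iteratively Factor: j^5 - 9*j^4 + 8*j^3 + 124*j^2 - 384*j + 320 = (j - 2)*(j^4 - 7*j^3 - 6*j^2 + 112*j - 160) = (j - 5)*(j - 2)*(j^3 - 2*j^2 - 16*j + 32) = (j - 5)*(j - 2)^2*(j^2 - 16) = (j - 5)*(j - 4)*(j - 2)^2*(j + 4)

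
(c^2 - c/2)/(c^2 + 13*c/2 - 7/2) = c/(c + 7)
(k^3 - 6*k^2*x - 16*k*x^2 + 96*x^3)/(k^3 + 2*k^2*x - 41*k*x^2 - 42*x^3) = (k^2 - 16*x^2)/(k^2 + 8*k*x + 7*x^2)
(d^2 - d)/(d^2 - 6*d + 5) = d/(d - 5)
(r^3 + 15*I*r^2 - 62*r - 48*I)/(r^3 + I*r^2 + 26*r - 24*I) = (r^2 + 9*I*r - 8)/(r^2 - 5*I*r - 4)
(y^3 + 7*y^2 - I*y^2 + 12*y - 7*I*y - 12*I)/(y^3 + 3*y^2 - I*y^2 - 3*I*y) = (y + 4)/y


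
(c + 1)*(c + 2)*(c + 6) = c^3 + 9*c^2 + 20*c + 12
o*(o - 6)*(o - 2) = o^3 - 8*o^2 + 12*o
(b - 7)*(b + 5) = b^2 - 2*b - 35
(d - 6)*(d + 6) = d^2 - 36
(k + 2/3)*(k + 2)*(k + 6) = k^3 + 26*k^2/3 + 52*k/3 + 8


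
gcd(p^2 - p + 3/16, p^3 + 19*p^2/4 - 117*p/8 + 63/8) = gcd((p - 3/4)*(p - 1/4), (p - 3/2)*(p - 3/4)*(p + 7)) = p - 3/4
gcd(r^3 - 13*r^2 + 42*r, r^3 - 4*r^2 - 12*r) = r^2 - 6*r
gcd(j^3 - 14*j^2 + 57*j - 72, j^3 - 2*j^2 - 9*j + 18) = j - 3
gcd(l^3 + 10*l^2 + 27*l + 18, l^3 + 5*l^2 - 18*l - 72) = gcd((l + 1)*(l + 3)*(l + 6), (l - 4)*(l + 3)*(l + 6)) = l^2 + 9*l + 18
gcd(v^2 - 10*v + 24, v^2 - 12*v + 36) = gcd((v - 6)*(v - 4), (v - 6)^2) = v - 6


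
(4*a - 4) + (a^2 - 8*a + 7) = a^2 - 4*a + 3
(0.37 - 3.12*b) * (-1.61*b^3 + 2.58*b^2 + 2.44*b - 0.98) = 5.0232*b^4 - 8.6453*b^3 - 6.6582*b^2 + 3.9604*b - 0.3626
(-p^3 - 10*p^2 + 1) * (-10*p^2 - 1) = 10*p^5 + 100*p^4 + p^3 - 1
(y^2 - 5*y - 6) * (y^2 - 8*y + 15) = y^4 - 13*y^3 + 49*y^2 - 27*y - 90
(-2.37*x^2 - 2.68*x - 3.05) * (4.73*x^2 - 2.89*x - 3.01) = -11.2101*x^4 - 5.8271*x^3 + 0.4524*x^2 + 16.8813*x + 9.1805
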